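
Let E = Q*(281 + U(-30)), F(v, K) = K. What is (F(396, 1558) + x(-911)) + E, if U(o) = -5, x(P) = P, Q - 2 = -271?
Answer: -73597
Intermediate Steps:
Q = -269 (Q = 2 - 271 = -269)
E = -74244 (E = -269*(281 - 5) = -269*276 = -74244)
(F(396, 1558) + x(-911)) + E = (1558 - 911) - 74244 = 647 - 74244 = -73597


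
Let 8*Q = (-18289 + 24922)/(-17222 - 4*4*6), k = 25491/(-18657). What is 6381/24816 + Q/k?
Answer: 44455427895/152154181564 ≈ 0.29217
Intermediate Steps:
k = -8497/6219 (k = 25491*(-1/18657) = -8497/6219 ≈ -1.3663)
Q = -6633/138544 (Q = ((-18289 + 24922)/(-17222 - 4*4*6))/8 = (6633/(-17222 - 16*6))/8 = (6633/(-17222 - 96))/8 = (6633/(-17318))/8 = (6633*(-1/17318))/8 = (⅛)*(-6633/17318) = -6633/138544 ≈ -0.047876)
6381/24816 + Q/k = 6381/24816 - 6633/(138544*(-8497/6219)) = 6381*(1/24816) - 6633/138544*(-6219/8497) = 2127/8272 + 41250627/1177208368 = 44455427895/152154181564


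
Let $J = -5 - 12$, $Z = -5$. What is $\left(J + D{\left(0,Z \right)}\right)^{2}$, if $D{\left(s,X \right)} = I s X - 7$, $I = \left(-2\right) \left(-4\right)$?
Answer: $576$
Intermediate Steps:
$I = 8$
$D{\left(s,X \right)} = -7 + 8 X s$ ($D{\left(s,X \right)} = 8 s X - 7 = 8 X s - 7 = -7 + 8 X s$)
$J = -17$ ($J = -5 - 12 = -17$)
$\left(J + D{\left(0,Z \right)}\right)^{2} = \left(-17 - \left(7 + 40 \cdot 0\right)\right)^{2} = \left(-17 + \left(-7 + 0\right)\right)^{2} = \left(-17 - 7\right)^{2} = \left(-24\right)^{2} = 576$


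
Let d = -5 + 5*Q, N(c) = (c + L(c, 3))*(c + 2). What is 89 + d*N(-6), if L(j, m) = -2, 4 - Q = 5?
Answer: -231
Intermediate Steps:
Q = -1 (Q = 4 - 1*5 = 4 - 5 = -1)
N(c) = (-2 + c)*(2 + c) (N(c) = (c - 2)*(c + 2) = (-2 + c)*(2 + c))
d = -10 (d = -5 + 5*(-1) = -5 - 5 = -10)
89 + d*N(-6) = 89 - 10*(-4 + (-6)²) = 89 - 10*(-4 + 36) = 89 - 10*32 = 89 - 320 = -231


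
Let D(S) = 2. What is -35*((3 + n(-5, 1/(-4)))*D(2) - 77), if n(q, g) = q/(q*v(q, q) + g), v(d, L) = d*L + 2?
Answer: 1342985/541 ≈ 2482.4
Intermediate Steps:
v(d, L) = 2 + L*d (v(d, L) = L*d + 2 = 2 + L*d)
n(q, g) = q/(g + q*(2 + q²)) (n(q, g) = q/(q*(2 + q*q) + g) = q/(q*(2 + q²) + g) = q/(g + q*(2 + q²)))
-35*((3 + n(-5, 1/(-4)))*D(2) - 77) = -35*((3 - 5/(1/(-4) - 5*(2 + (-5)²)))*2 - 77) = -35*((3 - 5/(-¼ - 5*(2 + 25)))*2 - 77) = -35*((3 - 5/(-¼ - 5*27))*2 - 77) = -35*((3 - 5/(-¼ - 135))*2 - 77) = -35*((3 - 5/(-541/4))*2 - 77) = -35*((3 - 5*(-4/541))*2 - 77) = -35*((3 + 20/541)*2 - 77) = -35*((1643/541)*2 - 77) = -35*(3286/541 - 77) = -35*(-38371/541) = 1342985/541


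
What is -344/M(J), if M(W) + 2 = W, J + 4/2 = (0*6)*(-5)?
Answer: 86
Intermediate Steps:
J = -2 (J = -2 + (0*6)*(-5) = -2 + 0*(-5) = -2 + 0 = -2)
M(W) = -2 + W
-344/M(J) = -344/(-2 - 2) = -344/(-4) = -344*(-¼) = 86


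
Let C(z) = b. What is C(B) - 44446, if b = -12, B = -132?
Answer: -44458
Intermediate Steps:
C(z) = -12
C(B) - 44446 = -12 - 44446 = -44458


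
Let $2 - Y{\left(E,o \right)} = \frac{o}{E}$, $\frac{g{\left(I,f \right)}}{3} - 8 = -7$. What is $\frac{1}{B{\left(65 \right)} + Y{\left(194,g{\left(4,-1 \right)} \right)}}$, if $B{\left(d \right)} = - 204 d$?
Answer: $- \frac{194}{2572055} \approx -7.5426 \cdot 10^{-5}$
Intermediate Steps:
$g{\left(I,f \right)} = 3$ ($g{\left(I,f \right)} = 24 + 3 \left(-7\right) = 24 - 21 = 3$)
$Y{\left(E,o \right)} = 2 - \frac{o}{E}$
$\frac{1}{B{\left(65 \right)} + Y{\left(194,g{\left(4,-1 \right)} \right)}} = \frac{1}{\left(-204\right) 65 + \left(2 - \frac{3}{194}\right)} = \frac{1}{-13260 + \left(2 - 3 \cdot \frac{1}{194}\right)} = \frac{1}{-13260 + \left(2 - \frac{3}{194}\right)} = \frac{1}{-13260 + \frac{385}{194}} = \frac{1}{- \frac{2572055}{194}} = - \frac{194}{2572055}$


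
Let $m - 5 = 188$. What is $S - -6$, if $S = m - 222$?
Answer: $-23$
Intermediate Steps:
$m = 193$ ($m = 5 + 188 = 193$)
$S = -29$ ($S = 193 - 222 = -29$)
$S - -6 = -29 - -6 = -29 + \left(8 - 2\right) = -29 + 6 = -23$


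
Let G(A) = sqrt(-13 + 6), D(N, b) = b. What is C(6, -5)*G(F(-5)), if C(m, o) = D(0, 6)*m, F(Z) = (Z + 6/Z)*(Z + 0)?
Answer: 36*I*sqrt(7) ≈ 95.247*I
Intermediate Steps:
F(Z) = Z*(Z + 6/Z) (F(Z) = (Z + 6/Z)*Z = Z*(Z + 6/Z))
C(m, o) = 6*m
G(A) = I*sqrt(7) (G(A) = sqrt(-7) = I*sqrt(7))
C(6, -5)*G(F(-5)) = (6*6)*(I*sqrt(7)) = 36*(I*sqrt(7)) = 36*I*sqrt(7)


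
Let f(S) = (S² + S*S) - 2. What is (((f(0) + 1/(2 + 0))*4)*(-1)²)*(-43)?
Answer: 258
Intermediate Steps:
f(S) = -2 + 2*S² (f(S) = (S² + S²) - 2 = 2*S² - 2 = -2 + 2*S²)
(((f(0) + 1/(2 + 0))*4)*(-1)²)*(-43) = ((((-2 + 2*0²) + 1/(2 + 0))*4)*(-1)²)*(-43) = ((((-2 + 2*0) + 1/2)*4)*1)*(-43) = ((((-2 + 0) + ½)*4)*1)*(-43) = (((-2 + ½)*4)*1)*(-43) = (-3/2*4*1)*(-43) = -6*1*(-43) = -6*(-43) = 258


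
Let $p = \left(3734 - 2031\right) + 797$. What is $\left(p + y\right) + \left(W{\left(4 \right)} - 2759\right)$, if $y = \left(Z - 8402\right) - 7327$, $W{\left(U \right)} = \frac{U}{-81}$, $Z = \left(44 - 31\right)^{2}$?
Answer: $- \frac{1281343}{81} \approx -15819.0$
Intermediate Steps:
$Z = 169$ ($Z = 13^{2} = 169$)
$W{\left(U \right)} = - \frac{U}{81}$ ($W{\left(U \right)} = U \left(- \frac{1}{81}\right) = - \frac{U}{81}$)
$p = 2500$ ($p = 1703 + 797 = 2500$)
$y = -15560$ ($y = \left(169 - 8402\right) - 7327 = -8233 - 7327 = -15560$)
$\left(p + y\right) + \left(W{\left(4 \right)} - 2759\right) = \left(2500 - 15560\right) - \frac{223483}{81} = -13060 - \frac{223483}{81} = - \frac{1281343}{81}$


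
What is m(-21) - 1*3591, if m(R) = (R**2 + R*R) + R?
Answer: -2730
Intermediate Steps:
m(R) = R + 2*R**2 (m(R) = (R**2 + R**2) + R = 2*R**2 + R = R + 2*R**2)
m(-21) - 1*3591 = -21*(1 + 2*(-21)) - 1*3591 = -21*(1 - 42) - 3591 = -21*(-41) - 3591 = 861 - 3591 = -2730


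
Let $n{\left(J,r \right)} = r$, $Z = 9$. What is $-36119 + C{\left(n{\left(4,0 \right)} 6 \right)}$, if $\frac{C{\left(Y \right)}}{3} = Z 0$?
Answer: $-36119$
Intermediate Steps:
$C{\left(Y \right)} = 0$ ($C{\left(Y \right)} = 3 \cdot 9 \cdot 0 = 3 \cdot 0 = 0$)
$-36119 + C{\left(n{\left(4,0 \right)} 6 \right)} = -36119 + 0 = -36119$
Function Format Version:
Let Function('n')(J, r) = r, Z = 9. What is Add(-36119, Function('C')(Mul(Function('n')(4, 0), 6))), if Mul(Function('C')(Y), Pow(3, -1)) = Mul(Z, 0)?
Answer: -36119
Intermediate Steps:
Function('C')(Y) = 0 (Function('C')(Y) = Mul(3, Mul(9, 0)) = Mul(3, 0) = 0)
Add(-36119, Function('C')(Mul(Function('n')(4, 0), 6))) = Add(-36119, 0) = -36119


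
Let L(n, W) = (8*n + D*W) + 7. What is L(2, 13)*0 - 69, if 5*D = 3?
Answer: -69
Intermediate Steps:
D = 3/5 (D = (1/5)*3 = 3/5 ≈ 0.60000)
L(n, W) = 7 + 8*n + 3*W/5 (L(n, W) = (8*n + 3*W/5) + 7 = 7 + 8*n + 3*W/5)
L(2, 13)*0 - 69 = (7 + 8*2 + (3/5)*13)*0 - 69 = (7 + 16 + 39/5)*0 - 69 = (154/5)*0 - 69 = 0 - 69 = -69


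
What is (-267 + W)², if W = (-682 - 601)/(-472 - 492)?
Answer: 65589771025/929296 ≈ 70580.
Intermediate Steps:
W = 1283/964 (W = -1283/(-964) = -1283*(-1/964) = 1283/964 ≈ 1.3309)
(-267 + W)² = (-267 + 1283/964)² = (-256105/964)² = 65589771025/929296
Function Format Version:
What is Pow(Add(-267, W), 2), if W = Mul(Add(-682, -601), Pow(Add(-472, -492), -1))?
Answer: Rational(65589771025, 929296) ≈ 70580.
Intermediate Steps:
W = Rational(1283, 964) (W = Mul(-1283, Pow(-964, -1)) = Mul(-1283, Rational(-1, 964)) = Rational(1283, 964) ≈ 1.3309)
Pow(Add(-267, W), 2) = Pow(Add(-267, Rational(1283, 964)), 2) = Pow(Rational(-256105, 964), 2) = Rational(65589771025, 929296)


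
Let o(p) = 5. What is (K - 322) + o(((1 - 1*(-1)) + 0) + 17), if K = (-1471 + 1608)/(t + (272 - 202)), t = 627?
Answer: -220812/697 ≈ -316.80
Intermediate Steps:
K = 137/697 (K = (-1471 + 1608)/(627 + (272 - 202)) = 137/(627 + 70) = 137/697 ≈ 0.19656)
(K - 322) + o(((1 - 1*(-1)) + 0) + 17) = (137/697 - 322) + 5 = -224297/697 + 5 = -220812/697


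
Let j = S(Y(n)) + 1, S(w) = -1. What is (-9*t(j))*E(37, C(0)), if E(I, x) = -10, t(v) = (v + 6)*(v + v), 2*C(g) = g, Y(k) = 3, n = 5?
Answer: 0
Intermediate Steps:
C(g) = g/2
j = 0 (j = -1 + 1 = 0)
t(v) = 2*v*(6 + v) (t(v) = (6 + v)*(2*v) = 2*v*(6 + v))
(-9*t(j))*E(37, C(0)) = -18*0*(6 + 0)*(-10) = -18*0*6*(-10) = -9*0*(-10) = 0*(-10) = 0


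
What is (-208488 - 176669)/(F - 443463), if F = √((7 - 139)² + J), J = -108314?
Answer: 170802878691/196659523259 + 385157*I*√90890/196659523259 ≈ 0.86852 + 0.00059045*I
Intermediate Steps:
F = I*√90890 (F = √((7 - 139)² - 108314) = √((-132)² - 108314) = √(17424 - 108314) = √(-90890) = I*√90890 ≈ 301.48*I)
(-208488 - 176669)/(F - 443463) = (-208488 - 176669)/(I*√90890 - 443463) = -385157/(-443463 + I*√90890)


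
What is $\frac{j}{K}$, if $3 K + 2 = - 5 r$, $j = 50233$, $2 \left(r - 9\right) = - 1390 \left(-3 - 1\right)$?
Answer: $- \frac{50233}{4649} \approx -10.805$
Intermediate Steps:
$r = 2789$ ($r = 9 + \frac{\left(-1390\right) \left(-3 - 1\right)}{2} = 9 + \frac{\left(-1390\right) \left(-4\right)}{2} = 9 + \frac{1}{2} \cdot 5560 = 9 + 2780 = 2789$)
$K = -4649$ ($K = - \frac{2}{3} + \frac{\left(-5\right) 2789}{3} = - \frac{2}{3} + \frac{1}{3} \left(-13945\right) = - \frac{2}{3} - \frac{13945}{3} = -4649$)
$\frac{j}{K} = \frac{50233}{-4649} = 50233 \left(- \frac{1}{4649}\right) = - \frac{50233}{4649}$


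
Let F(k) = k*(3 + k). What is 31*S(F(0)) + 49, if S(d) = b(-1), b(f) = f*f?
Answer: 80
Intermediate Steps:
b(f) = f²
S(d) = 1 (S(d) = (-1)² = 1)
31*S(F(0)) + 49 = 31*1 + 49 = 31 + 49 = 80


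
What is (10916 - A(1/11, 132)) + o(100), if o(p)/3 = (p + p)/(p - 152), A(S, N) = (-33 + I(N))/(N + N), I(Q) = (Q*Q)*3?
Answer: 1113485/104 ≈ 10707.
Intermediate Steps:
I(Q) = 3*Q² (I(Q) = Q²*3 = 3*Q²)
A(S, N) = (-33 + 3*N²)/(2*N) (A(S, N) = (-33 + 3*N²)/(N + N) = (-33 + 3*N²)/((2*N)) = (-33 + 3*N²)*(1/(2*N)) = (-33 + 3*N²)/(2*N))
o(p) = 6*p/(-152 + p) (o(p) = 3*((p + p)/(p - 152)) = 3*((2*p)/(-152 + p)) = 3*(2*p/(-152 + p)) = 6*p/(-152 + p))
(10916 - A(1/11, 132)) + o(100) = (10916 - 3*(-11 + 132²)/(2*132)) + 6*100/(-152 + 100) = (10916 - 3*(-11 + 17424)/(2*132)) + 6*100/(-52) = (10916 - 3*17413/(2*132)) + 6*100*(-1/52) = (10916 - 1*1583/8) - 150/13 = (10916 - 1583/8) - 150/13 = 85745/8 - 150/13 = 1113485/104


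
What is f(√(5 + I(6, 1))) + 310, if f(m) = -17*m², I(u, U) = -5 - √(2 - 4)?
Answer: 310 + 17*I*√2 ≈ 310.0 + 24.042*I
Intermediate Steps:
I(u, U) = -5 - I*√2 (I(u, U) = -5 - √(-2) = -5 - I*√2)
f(√(5 + I(6, 1))) + 310 = -(-17)*I*√2 + 310 = 17*I*√2 + 310 = 310 + 17*I*√2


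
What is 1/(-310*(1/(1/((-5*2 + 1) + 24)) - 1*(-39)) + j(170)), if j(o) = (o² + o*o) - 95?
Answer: 1/40965 ≈ 2.4411e-5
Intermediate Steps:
j(o) = -95 + 2*o² (j(o) = (o² + o²) - 95 = 2*o² - 95 = -95 + 2*o²)
1/(-310*(1/(1/((-5*2 + 1) + 24)) - 1*(-39)) + j(170)) = 1/(-310*(1/(1/((-5*2 + 1) + 24)) - 1*(-39)) + (-95 + 2*170²)) = 1/(-310*(1/(1/((-10 + 1) + 24)) + 39) + (-95 + 2*28900)) = 1/(-310*(1/(1/(-9 + 24)) + 39) + (-95 + 57800)) = 1/(-310*(1/(1/15) + 39) + 57705) = 1/(-310*(15 + 39) + 57705) = 1/(-310*54 + 57705) = 1/(-16740 + 57705) = 1/40965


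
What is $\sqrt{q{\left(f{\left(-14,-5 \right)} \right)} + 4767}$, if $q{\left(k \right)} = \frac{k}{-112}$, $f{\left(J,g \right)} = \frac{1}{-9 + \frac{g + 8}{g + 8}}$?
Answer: $\frac{\sqrt{59797262}}{112} \approx 69.043$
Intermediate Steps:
$f{\left(J,g \right)} = - \frac{1}{8}$ ($f{\left(J,g \right)} = \frac{1}{-9 + \frac{8 + g}{8 + g}} = \frac{1}{-9 + 1} = \frac{1}{-8} = - \frac{1}{8}$)
$q{\left(k \right)} = - \frac{k}{112}$ ($q{\left(k \right)} = k \left(- \frac{1}{112}\right) = - \frac{k}{112}$)
$\sqrt{q{\left(f{\left(-14,-5 \right)} \right)} + 4767} = \sqrt{\left(- \frac{1}{112}\right) \left(- \frac{1}{8}\right) + 4767} = \sqrt{\frac{1}{896} + 4767} = \sqrt{\frac{4271233}{896}} = \frac{\sqrt{59797262}}{112}$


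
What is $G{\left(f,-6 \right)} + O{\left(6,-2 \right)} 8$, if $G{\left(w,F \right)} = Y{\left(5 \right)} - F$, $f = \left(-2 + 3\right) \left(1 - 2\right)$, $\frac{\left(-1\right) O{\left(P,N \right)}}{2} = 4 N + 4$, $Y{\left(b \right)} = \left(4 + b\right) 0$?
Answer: $70$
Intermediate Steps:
$Y{\left(b \right)} = 0$
$O{\left(P,N \right)} = -8 - 8 N$ ($O{\left(P,N \right)} = - 2 \left(4 N + 4\right) = - 2 \left(4 + 4 N\right) = -8 - 8 N$)
$f = -1$ ($f = 1 \left(-1\right) = -1$)
$G{\left(w,F \right)} = - F$ ($G{\left(w,F \right)} = 0 - F = - F$)
$G{\left(f,-6 \right)} + O{\left(6,-2 \right)} 8 = \left(-1\right) \left(-6\right) + \left(-8 - -16\right) 8 = 6 + \left(-8 + 16\right) 8 = 6 + 8 \cdot 8 = 6 + 64 = 70$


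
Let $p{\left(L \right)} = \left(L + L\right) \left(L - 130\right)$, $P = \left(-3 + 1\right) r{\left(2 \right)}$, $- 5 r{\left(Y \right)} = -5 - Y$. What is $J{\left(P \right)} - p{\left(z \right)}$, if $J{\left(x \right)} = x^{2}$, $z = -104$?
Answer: $- \frac{1216604}{25} \approx -48664.0$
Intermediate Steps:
$r{\left(Y \right)} = 1 + \frac{Y}{5}$ ($r{\left(Y \right)} = - \frac{-5 - Y}{5} = 1 + \frac{Y}{5}$)
$P = - \frac{14}{5}$ ($P = \left(-3 + 1\right) \left(1 + \frac{1}{5} \cdot 2\right) = - 2 \left(1 + \frac{2}{5}\right) = \left(-2\right) \frac{7}{5} = - \frac{14}{5} \approx -2.8$)
$p{\left(L \right)} = 2 L \left(-130 + L\right)$
$J{\left(P \right)} - p{\left(z \right)} = \left(- \frac{14}{5}\right)^{2} - 2 \left(-104\right) \left(-130 - 104\right) = \frac{196}{25} - 2 \left(-104\right) \left(-234\right) = \frac{196}{25} - 48672 = - \frac{1216604}{25}$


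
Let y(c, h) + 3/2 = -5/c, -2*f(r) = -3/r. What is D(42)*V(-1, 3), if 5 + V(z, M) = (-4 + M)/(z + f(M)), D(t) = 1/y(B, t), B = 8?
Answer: 24/17 ≈ 1.4118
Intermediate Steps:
f(r) = 3/(2*r) (f(r) = -(-3)/(2*r) = 3/(2*r))
y(c, h) = -3/2 - 5/c
D(t) = -8/17 (D(t) = 1/(-3/2 - 5/8) = 1/(-17/8) = -8/17)
V(z, M) = -5 + (-4 + M)/(z + 3/(2*M))
D(42)*V(-1, 3) = -8*(-15 - 2*3*(4 - 1*3 + 5*(-1)))/(17*(3 + 2*3*(-1))) = -8*(-15 - 2*3*(4 - 3 - 5))/(17*(3 - 6)) = -8*(-15 - 2*3*(-4))/(17*(-3)) = -(-8)*(-15 + 24)/51 = -(-8)*9/51 = -8/17*(-3) = 24/17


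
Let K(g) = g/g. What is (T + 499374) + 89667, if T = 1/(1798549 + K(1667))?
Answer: 1059419690551/1798550 ≈ 5.8904e+5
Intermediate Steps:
K(g) = 1
T = 1/1798550 (T = 1/(1798549 + 1) = 1/1798550 ≈ 5.5600e-7)
(T + 499374) + 89667 = (1/1798550 + 499374) + 89667 = 898149107701/1798550 + 89667 = 1059419690551/1798550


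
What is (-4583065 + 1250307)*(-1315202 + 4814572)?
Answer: -11662553362460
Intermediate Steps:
(-4583065 + 1250307)*(-1315202 + 4814572) = -3332758*3499370 = -11662553362460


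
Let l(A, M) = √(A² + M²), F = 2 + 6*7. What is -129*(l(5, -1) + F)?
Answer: -5676 - 129*√26 ≈ -6333.8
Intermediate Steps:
F = 44 (F = 2 + 42 = 44)
-129*(l(5, -1) + F) = -129*(√(5² + (-1)²) + 44) = -129*(√(25 + 1) + 44) = -129*(√26 + 44) = -129*(44 + √26) = -5676 - 129*√26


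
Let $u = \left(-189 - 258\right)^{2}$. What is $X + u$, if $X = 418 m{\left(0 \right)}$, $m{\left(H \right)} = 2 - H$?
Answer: $200645$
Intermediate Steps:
$X = 836$ ($X = 418 \left(2 - 0\right) = 418 \left(2 + 0\right) = 418 \cdot 2 = 836$)
$u = 199809$ ($u = \left(-447\right)^{2} = 199809$)
$X + u = 836 + 199809 = 200645$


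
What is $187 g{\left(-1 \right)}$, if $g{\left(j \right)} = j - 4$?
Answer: $-935$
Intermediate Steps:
$g{\left(j \right)} = -4 + j$
$187 g{\left(-1 \right)} = 187 \left(-4 - 1\right) = 187 \left(-5\right) = -935$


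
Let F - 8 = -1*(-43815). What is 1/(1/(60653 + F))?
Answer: 104476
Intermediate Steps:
F = 43823 (F = 8 - 1*(-43815) = 8 + 43815 = 43823)
1/(1/(60653 + F)) = 1/(1/(60653 + 43823)) = 1/(1/104476) = 104476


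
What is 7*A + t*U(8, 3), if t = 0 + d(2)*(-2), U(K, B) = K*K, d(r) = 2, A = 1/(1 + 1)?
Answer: -505/2 ≈ -252.50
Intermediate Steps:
A = ½ (A = 1/2 = ½ ≈ 0.50000)
U(K, B) = K²
t = -4 (t = 0 + 2*(-2) = 0 - 4 = -4)
7*A + t*U(8, 3) = 7*(½) - 4*8² = 7/2 - 4*64 = 7/2 - 256 = -505/2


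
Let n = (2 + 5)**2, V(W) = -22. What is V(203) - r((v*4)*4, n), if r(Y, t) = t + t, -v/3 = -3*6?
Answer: -120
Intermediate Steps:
v = 54 (v = -(-9)*6 = -3*(-18) = 54)
n = 49 (n = 7**2 = 49)
r(Y, t) = 2*t
V(203) - r((v*4)*4, n) = -22 - 2*49 = -22 - 1*98 = -22 - 98 = -120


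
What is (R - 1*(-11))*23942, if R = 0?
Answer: 263362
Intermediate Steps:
(R - 1*(-11))*23942 = (0 - 1*(-11))*23942 = (0 + 11)*23942 = 11*23942 = 263362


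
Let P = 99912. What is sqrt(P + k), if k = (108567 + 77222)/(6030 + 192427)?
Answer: sqrt(3935089060112861)/198457 ≈ 316.09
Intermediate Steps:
k = 185789/198457 ≈ 0.93617
sqrt(P + k) = sqrt(99912 + 185789/198457) = sqrt(19828421573/198457) = sqrt(3935089060112861)/198457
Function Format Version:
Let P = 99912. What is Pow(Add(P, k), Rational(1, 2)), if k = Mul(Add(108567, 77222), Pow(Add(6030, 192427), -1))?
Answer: Mul(Rational(1, 198457), Pow(3935089060112861, Rational(1, 2))) ≈ 316.09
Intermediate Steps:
k = Rational(185789, 198457) (k = Mul(185789, Pow(198457, -1)) = Mul(185789, Rational(1, 198457)) = Rational(185789, 198457) ≈ 0.93617)
Pow(Add(P, k), Rational(1, 2)) = Pow(Add(99912, Rational(185789, 198457)), Rational(1, 2)) = Pow(Rational(19828421573, 198457), Rational(1, 2)) = Mul(Rational(1, 198457), Pow(3935089060112861, Rational(1, 2)))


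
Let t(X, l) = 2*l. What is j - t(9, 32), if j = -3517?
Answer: -3581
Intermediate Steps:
j - t(9, 32) = -3517 - 2*32 = -3517 - 1*64 = -3517 - 64 = -3581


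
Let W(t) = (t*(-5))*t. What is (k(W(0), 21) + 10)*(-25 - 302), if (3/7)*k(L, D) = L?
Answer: -3270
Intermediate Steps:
W(t) = -5*t² (W(t) = (-5*t)*t = -5*t²)
k(L, D) = 7*L/3
(k(W(0), 21) + 10)*(-25 - 302) = (7*(-5*0²)/3 + 10)*(-25 - 302) = (7*(-5*0)/3 + 10)*(-327) = ((7/3)*0 + 10)*(-327) = (0 + 10)*(-327) = 10*(-327) = -3270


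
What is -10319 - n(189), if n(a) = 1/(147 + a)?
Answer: -3467185/336 ≈ -10319.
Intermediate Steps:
-10319 - n(189) = -10319 - 1/(147 + 189) = -10319 - 1/336 = -3467185/336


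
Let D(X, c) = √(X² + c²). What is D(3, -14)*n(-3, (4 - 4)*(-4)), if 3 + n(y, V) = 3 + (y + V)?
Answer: -3*√205 ≈ -42.953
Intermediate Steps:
n(y, V) = V + y (n(y, V) = -3 + (3 + (y + V)) = -3 + (3 + (V + y)) = -3 + (3 + V + y) = V + y)
D(3, -14)*n(-3, (4 - 4)*(-4)) = √(3² + (-14)²)*((4 - 4)*(-4) - 3) = √(9 + 196)*(0*(-4) - 3) = √205*(0 - 3) = √205*(-3) = -3*√205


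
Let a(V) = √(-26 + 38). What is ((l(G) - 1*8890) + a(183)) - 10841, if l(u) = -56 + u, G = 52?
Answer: -19735 + 2*√3 ≈ -19732.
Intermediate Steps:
a(V) = 2*√3 (a(V) = √12 = 2*√3)
((l(G) - 1*8890) + a(183)) - 10841 = (((-56 + 52) - 1*8890) + 2*√3) - 10841 = ((-4 - 8890) + 2*√3) - 10841 = (-8894 + 2*√3) - 10841 = -19735 + 2*√3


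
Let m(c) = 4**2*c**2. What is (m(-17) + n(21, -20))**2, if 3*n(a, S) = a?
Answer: 21446161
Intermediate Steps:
m(c) = 16*c**2
n(a, S) = a/3
(m(-17) + n(21, -20))**2 = (16*(-17)**2 + (1/3)*21)**2 = (16*289 + 7)**2 = (4624 + 7)**2 = 4631**2 = 21446161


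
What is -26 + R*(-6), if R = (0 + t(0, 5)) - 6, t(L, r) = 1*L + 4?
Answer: -14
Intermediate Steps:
t(L, r) = 4 + L (t(L, r) = L + 4 = 4 + L)
R = -2 (R = (0 + (4 + 0)) - 6 = (0 + 4) - 6 = 4 - 6 = -2)
-26 + R*(-6) = -26 - 2*(-6) = -26 + 12 = -14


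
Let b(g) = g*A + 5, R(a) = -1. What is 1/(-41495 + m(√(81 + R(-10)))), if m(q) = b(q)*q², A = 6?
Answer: -8219/334073405 - 384*√5/334073405 ≈ -2.7173e-5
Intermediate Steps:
b(g) = 5 + 6*g (b(g) = g*6 + 5 = 6*g + 5 = 5 + 6*g)
m(q) = q²*(5 + 6*q) (m(q) = (5 + 6*q)*q² = q²*(5 + 6*q))
1/(-41495 + m(√(81 + R(-10)))) = 1/(-41495 + (√(81 - 1))²*(5 + 6*√(81 - 1))) = 1/(-41495 + (√80)²*(5 + 6*√80)) = 1/(-41495 + (4*√5)²*(5 + 6*(4*√5))) = 1/(-41495 + 80*(5 + 24*√5)) = 1/(-41495 + (400 + 1920*√5)) = 1/(-41095 + 1920*√5)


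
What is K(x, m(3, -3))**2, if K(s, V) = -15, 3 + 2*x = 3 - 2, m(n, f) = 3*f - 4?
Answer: 225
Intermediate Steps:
m(n, f) = -4 + 3*f
x = -1 (x = -3/2 + (3 - 2)/2 = -3/2 + (1/2)*1 = -3/2 + 1/2 = -1)
K(x, m(3, -3))**2 = (-15)**2 = 225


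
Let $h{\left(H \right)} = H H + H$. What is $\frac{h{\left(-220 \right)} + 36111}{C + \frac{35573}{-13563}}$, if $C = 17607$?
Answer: $\frac{1143238833}{238768168} \approx 4.7881$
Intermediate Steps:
$h{\left(H \right)} = H + H^{2}$ ($h{\left(H \right)} = H^{2} + H = H + H^{2}$)
$\frac{h{\left(-220 \right)} + 36111}{C + \frac{35573}{-13563}} = \frac{- 220 \left(1 - 220\right) + 36111}{17607 + \frac{35573}{-13563}} = \frac{\left(-220\right) \left(-219\right) + 36111}{17607 + 35573 \left(- \frac{1}{13563}\right)} = \frac{48180 + 36111}{17607 - \frac{35573}{13563}} = \frac{84291}{\frac{238768168}{13563}} = 84291 \cdot \frac{13563}{238768168} = \frac{1143238833}{238768168}$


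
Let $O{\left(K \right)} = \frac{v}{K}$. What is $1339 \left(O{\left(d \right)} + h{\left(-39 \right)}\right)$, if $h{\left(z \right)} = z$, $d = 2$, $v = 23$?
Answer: $- \frac{73645}{2} \approx -36823.0$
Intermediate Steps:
$O{\left(K \right)} = \frac{23}{K}$
$1339 \left(O{\left(d \right)} + h{\left(-39 \right)}\right) = 1339 \left(\frac{23}{2} - 39\right) = 1339 \left(- \frac{55}{2}\right) = - \frac{73645}{2}$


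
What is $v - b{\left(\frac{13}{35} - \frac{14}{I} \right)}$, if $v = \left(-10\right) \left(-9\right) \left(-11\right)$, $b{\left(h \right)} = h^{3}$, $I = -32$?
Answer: $- \frac{173952799677}{175616000} \approx -990.53$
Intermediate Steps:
$v = -990$ ($v = 90 \left(-11\right) = -990$)
$v - b{\left(\frac{13}{35} - \frac{14}{I} \right)} = -990 - \left(\frac{13}{35} - \frac{14}{-32}\right)^{3} = -990 - \left(13 \cdot \frac{1}{35} - - \frac{7}{16}\right)^{3} = -990 - \left(\frac{13}{35} + \frac{7}{16}\right)^{3} = -990 - \left(\frac{453}{560}\right)^{3} = -990 - \frac{92959677}{175616000} = - \frac{173952799677}{175616000}$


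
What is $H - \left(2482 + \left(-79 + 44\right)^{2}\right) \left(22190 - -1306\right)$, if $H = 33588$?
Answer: $-87066084$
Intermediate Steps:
$H - \left(2482 + \left(-79 + 44\right)^{2}\right) \left(22190 - -1306\right) = 33588 - \left(2482 + \left(-79 + 44\right)^{2}\right) \left(22190 - -1306\right) = 33588 - \left(2482 + \left(-35\right)^{2}\right) \left(22190 + \left(-191 + 1497\right)\right) = 33588 - \left(2482 + 1225\right) \left(22190 + 1306\right) = 33588 - 3707 \cdot 23496 = 33588 - 87099672 = -87066084$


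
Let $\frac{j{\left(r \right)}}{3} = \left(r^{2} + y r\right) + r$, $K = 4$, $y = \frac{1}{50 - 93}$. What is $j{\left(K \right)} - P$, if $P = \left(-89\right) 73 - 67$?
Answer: $\frac{284820}{43} \approx 6623.7$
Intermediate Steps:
$P = -6564$ ($P = -6497 - 67 = -6564$)
$y = - \frac{1}{43}$ ($y = \frac{1}{-43} = - \frac{1}{43} \approx -0.023256$)
$j{\left(r \right)} = 3 r^{2} + \frac{126 r}{43}$ ($j{\left(r \right)} = 3 \left(\left(r^{2} - \frac{r}{43}\right) + r\right) = 3 \left(r^{2} + \frac{42 r}{43}\right) = 3 r^{2} + \frac{126 r}{43}$)
$j{\left(K \right)} - P = \frac{3}{43} \cdot 4 \left(42 + 43 \cdot 4\right) - -6564 = \frac{3}{43} \cdot 4 \left(42 + 172\right) + 6564 = \frac{3}{43} \cdot 4 \cdot 214 + 6564 = \frac{2568}{43} + 6564 = \frac{284820}{43}$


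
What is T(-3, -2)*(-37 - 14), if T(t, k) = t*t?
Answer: -459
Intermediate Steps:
T(t, k) = t**2
T(-3, -2)*(-37 - 14) = (-3)**2*(-37 - 14) = 9*(-51) = -459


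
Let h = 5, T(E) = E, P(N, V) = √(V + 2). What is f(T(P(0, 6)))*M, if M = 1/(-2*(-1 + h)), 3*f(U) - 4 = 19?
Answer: -23/24 ≈ -0.95833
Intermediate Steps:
P(N, V) = √(2 + V)
f(U) = 23/3 (f(U) = 4/3 + (⅓)*19 = 4/3 + 19/3 = 23/3)
M = -⅛ (M = 1/(-2*(-1 + 5)) = 1/(-2*4) = 1/(-8) = -⅛ ≈ -0.12500)
f(T(P(0, 6)))*M = (23/3)*(-⅛) = -23/24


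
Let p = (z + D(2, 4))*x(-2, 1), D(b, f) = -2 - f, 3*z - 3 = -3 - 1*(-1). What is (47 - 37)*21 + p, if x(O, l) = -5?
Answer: 715/3 ≈ 238.33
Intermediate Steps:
z = 1/3 (z = 1 + (-3 - 1*(-1))/3 = 1 + (-3 + 1)/3 = 1 + (1/3)*(-2) = 1 - 2/3 = 1/3 ≈ 0.33333)
p = 85/3 (p = (1/3 + (-2 - 1*4))*(-5) = (1/3 + (-2 - 4))*(-5) = (1/3 - 6)*(-5) = -17/3*(-5) = 85/3 ≈ 28.333)
(47 - 37)*21 + p = (47 - 37)*21 + 85/3 = 10*21 + 85/3 = 210 + 85/3 = 715/3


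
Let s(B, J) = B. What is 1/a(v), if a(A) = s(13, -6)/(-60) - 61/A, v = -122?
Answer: 60/17 ≈ 3.5294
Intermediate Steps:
a(A) = -13/60 - 61/A (a(A) = 13/(-60) - 61/A = 13*(-1/60) - 61/A = -13/60 - 61/A)
1/a(v) = 1/(-13/60 - 61/(-122)) = 1/(-13/60 - 61*(-1/122)) = 1/(-13/60 + ½) = 1/(17/60) = 60/17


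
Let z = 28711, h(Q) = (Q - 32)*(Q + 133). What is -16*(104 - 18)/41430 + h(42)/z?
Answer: 16498082/594748365 ≈ 0.027740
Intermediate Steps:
h(Q) = (-32 + Q)*(133 + Q)
-16*(104 - 18)/41430 + h(42)/z = -16*(104 - 18)/41430 + (-4256 + 42² + 101*42)/28711 = -16*86*(1/41430) + (-4256 + 1764 + 4242)*(1/28711) = -1376*1/41430 + 1750*(1/28711) = -688/20715 + 1750/28711 = 16498082/594748365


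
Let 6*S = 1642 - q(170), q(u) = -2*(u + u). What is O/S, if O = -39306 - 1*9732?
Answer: -16346/129 ≈ -126.71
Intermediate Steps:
O = -49038 (O = -39306 - 9732 = -49038)
q(u) = -4*u
S = 387 (S = (1642 - (-4)*170)/6 = (1642 - 1*(-680))/6 = (1642 + 680)/6 = (⅙)*2322 = 387)
O/S = -49038/387 = -49038*1/387 = -16346/129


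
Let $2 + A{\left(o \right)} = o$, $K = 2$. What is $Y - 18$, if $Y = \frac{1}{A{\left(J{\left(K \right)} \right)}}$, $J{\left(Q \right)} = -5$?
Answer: $- \frac{127}{7} \approx -18.143$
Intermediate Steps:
$A{\left(o \right)} = -2 + o$
$Y = - \frac{1}{7}$ ($Y = \frac{1}{-2 - 5} = \frac{1}{-7} = - \frac{1}{7} \approx -0.14286$)
$Y - 18 = - \frac{1}{7} - 18 = - \frac{127}{7}$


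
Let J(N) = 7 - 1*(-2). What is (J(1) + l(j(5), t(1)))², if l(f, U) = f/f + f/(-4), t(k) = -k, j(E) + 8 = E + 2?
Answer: 1681/16 ≈ 105.06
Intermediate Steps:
J(N) = 9 (J(N) = 7 + 2 = 9)
j(E) = -6 + E (j(E) = -8 + (E + 2) = -8 + (2 + E) = -6 + E)
l(f, U) = 1 - f/4 (l(f, U) = 1 + f*(-¼) = 1 - f/4)
(J(1) + l(j(5), t(1)))² = (9 + (1 - (-6 + 5)/4))² = (9 + (1 - ¼*(-1)))² = (9 + (1 + ¼))² = (9 + 5/4)² = (41/4)² = 1681/16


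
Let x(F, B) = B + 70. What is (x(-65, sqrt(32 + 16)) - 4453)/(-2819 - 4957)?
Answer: 487/864 - sqrt(3)/1944 ≈ 0.56277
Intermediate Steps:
x(F, B) = 70 + B
(x(-65, sqrt(32 + 16)) - 4453)/(-2819 - 4957) = ((70 + sqrt(32 + 16)) - 4453)/(-2819 - 4957) = ((70 + sqrt(48)) - 4453)/(-7776) = ((70 + 4*sqrt(3)) - 4453)*(-1/7776) = (-4383 + 4*sqrt(3))*(-1/7776) = 487/864 - sqrt(3)/1944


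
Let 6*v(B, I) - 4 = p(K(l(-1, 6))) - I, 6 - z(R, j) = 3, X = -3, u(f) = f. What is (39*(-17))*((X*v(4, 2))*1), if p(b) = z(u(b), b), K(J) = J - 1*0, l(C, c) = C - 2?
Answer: 3315/2 ≈ 1657.5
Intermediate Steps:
z(R, j) = 3 (z(R, j) = 6 - 1*3 = 6 - 3 = 3)
l(C, c) = -2 + C
K(J) = J (K(J) = J + 0 = J)
p(b) = 3
v(B, I) = 7/6 - I/6 (v(B, I) = ⅔ + (3 - I)/6 = ⅔ + (½ - I/6) = 7/6 - I/6)
(39*(-17))*((X*v(4, 2))*1) = (39*(-17))*(-3*(7/6 - ⅙*2)*1) = -663*(-3*(7/6 - ⅓)) = -663*(-3*⅚) = -(-3315)/2 = -663*(-5/2) = 3315/2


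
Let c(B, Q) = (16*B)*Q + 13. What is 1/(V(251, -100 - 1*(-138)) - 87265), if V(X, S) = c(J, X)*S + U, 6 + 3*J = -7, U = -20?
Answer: -3/2244277 ≈ -1.3367e-6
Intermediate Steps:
J = -13/3 (J = -2 + (⅓)*(-7) = -2 - 7/3 = -13/3 ≈ -4.3333)
c(B, Q) = 13 + 16*B*Q (c(B, Q) = 16*B*Q + 13 = 13 + 16*B*Q)
V(X, S) = -20 + S*(13 - 208*X/3) (V(X, S) = (13 + 16*(-13/3)*X)*S - 20 = (13 - 208*X/3)*S - 20 = S*(13 - 208*X/3) - 20 = -20 + S*(13 - 208*X/3))
1/(V(251, -100 - 1*(-138)) - 87265) = 1/((-20 + 13*(-100 - 1*(-138)) - 208/3*(-100 - 1*(-138))*251) - 87265) = 1/((-20 + 13*(-100 + 138) - 208/3*(-100 + 138)*251) - 87265) = 1/((-20 + 13*38 - 208/3*38*251) - 87265) = 1/((-20 + 494 - 1983904/3) - 87265) = 1/(-1982482/3 - 87265) = 1/(-2244277/3) = -3/2244277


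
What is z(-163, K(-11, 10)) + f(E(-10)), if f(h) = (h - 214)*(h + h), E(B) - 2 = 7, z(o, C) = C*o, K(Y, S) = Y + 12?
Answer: -3853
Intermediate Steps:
K(Y, S) = 12 + Y
E(B) = 9 (E(B) = 2 + 7 = 9)
f(h) = 2*h*(-214 + h) (f(h) = (-214 + h)*(2*h) = 2*h*(-214 + h))
z(-163, K(-11, 10)) + f(E(-10)) = (12 - 11)*(-163) + 2*9*(-214 + 9) = 1*(-163) + 2*9*(-205) = -163 - 3690 = -3853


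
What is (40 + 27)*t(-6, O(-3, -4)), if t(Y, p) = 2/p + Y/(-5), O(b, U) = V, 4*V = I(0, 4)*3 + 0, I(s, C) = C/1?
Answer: 1876/15 ≈ 125.07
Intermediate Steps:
I(s, C) = C (I(s, C) = C*1 = C)
V = 3 (V = (4*3 + 0)/4 = (12 + 0)/4 = (¼)*12 = 3)
O(b, U) = 3
t(Y, p) = 2/p - Y/5 (t(Y, p) = 2/p + Y*(-⅕) = 2/p - Y/5)
(40 + 27)*t(-6, O(-3, -4)) = (40 + 27)*(2/3 - ⅕*(-6)) = 67*(2*(⅓) + 6/5) = 67*(⅔ + 6/5) = 67*(28/15) = 1876/15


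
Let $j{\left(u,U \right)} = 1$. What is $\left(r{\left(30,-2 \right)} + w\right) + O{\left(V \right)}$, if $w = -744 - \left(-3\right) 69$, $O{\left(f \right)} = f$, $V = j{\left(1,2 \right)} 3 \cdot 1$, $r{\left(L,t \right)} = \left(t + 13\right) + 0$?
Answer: $-523$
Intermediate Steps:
$r{\left(L,t \right)} = 13 + t$ ($r{\left(L,t \right)} = \left(13 + t\right) + 0 = 13 + t$)
$V = 3$ ($V = 1 \cdot 3 \cdot 1 = 3 \cdot 1 = 3$)
$w = -537$ ($w = -744 - -207 = -744 + 207 = -537$)
$\left(r{\left(30,-2 \right)} + w\right) + O{\left(V \right)} = \left(\left(13 - 2\right) - 537\right) + 3 = \left(11 - 537\right) + 3 = -526 + 3 = -523$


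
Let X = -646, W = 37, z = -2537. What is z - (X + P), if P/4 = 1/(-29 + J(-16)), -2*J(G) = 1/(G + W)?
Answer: -2304961/1219 ≈ -1890.9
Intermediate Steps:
J(G) = -1/(2*(37 + G)) (J(G) = -1/(2*(G + 37)) = -1/(2*(37 + G)))
P = -168/1219 (P = 4/(-29 - 1/(74 + 2*(-16))) = 4/(-29 - 1/(74 - 32)) = 4/(-29 - 1/42) = 4/(-1219/42) = 4*(-42/1219) = -168/1219 ≈ -0.13782)
z - (X + P) = -2537 - (-646 - 168/1219) = -2537 - 1*(-787642/1219) = -2537 + 787642/1219 = -2304961/1219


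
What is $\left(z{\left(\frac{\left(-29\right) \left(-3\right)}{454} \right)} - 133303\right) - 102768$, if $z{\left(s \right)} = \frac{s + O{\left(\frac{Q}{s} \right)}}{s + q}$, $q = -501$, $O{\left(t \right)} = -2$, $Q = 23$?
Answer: $- \frac{53674754236}{227367} \approx -2.3607 \cdot 10^{5}$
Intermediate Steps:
$z{\left(s \right)} = \frac{-2 + s}{-501 + s}$ ($z{\left(s \right)} = \frac{s - 2}{s - 501} = \frac{-2 + s}{-501 + s}$)
$\left(z{\left(\frac{\left(-29\right) \left(-3\right)}{454} \right)} - 133303\right) - 102768 = \left(\frac{-2 + \frac{\left(-29\right) \left(-3\right)}{454}}{-501 + \frac{\left(-29\right) \left(-3\right)}{454}} - 133303\right) - 102768 = \left(\frac{-2 + 87 \cdot \frac{1}{454}}{-501 + 87 \cdot \frac{1}{454}} - 133303\right) - 102768 = \left(\frac{-2 + \frac{87}{454}}{-501 + \frac{87}{454}} - 133303\right) - 102768 = \left(\frac{1}{- \frac{227367}{454}} \left(- \frac{821}{454}\right) - 133303\right) - 102768 = \left(\left(- \frac{454}{227367}\right) \left(- \frac{821}{454}\right) - 133303\right) - 102768 = \left(\frac{821}{227367} - 133303\right) - 102768 = - \frac{30308702380}{227367} - 102768 = - \frac{53674754236}{227367}$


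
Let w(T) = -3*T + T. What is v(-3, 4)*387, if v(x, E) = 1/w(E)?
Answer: -387/8 ≈ -48.375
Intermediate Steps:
w(T) = -2*T
v(x, E) = -1/(2*E) (v(x, E) = 1/(-2*E) = -1/(2*E))
v(-3, 4)*387 = -½/4*387 = -½*¼*387 = -⅛*387 = -387/8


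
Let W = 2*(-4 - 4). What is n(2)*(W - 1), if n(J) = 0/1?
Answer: 0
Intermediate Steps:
n(J) = 0 (n(J) = 0*1 = 0)
W = -16 (W = 2*(-8) = -16)
n(2)*(W - 1) = 0*(-16 - 1) = 0*(-17) = 0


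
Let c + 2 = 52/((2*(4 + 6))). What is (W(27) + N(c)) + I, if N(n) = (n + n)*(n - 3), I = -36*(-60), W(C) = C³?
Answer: 546003/25 ≈ 21840.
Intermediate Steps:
c = ⅗ (c = -2 + 52/((2*(4 + 6))) = -2 + 52/((2*10)) = -2 + 52/20 = -2 + 52*(1/20) = -2 + 13/5 = ⅗ ≈ 0.60000)
I = 2160
N(n) = 2*n*(-3 + n) (N(n) = (2*n)*(-3 + n) = 2*n*(-3 + n))
(W(27) + N(c)) + I = (27³ + 2*(⅗)*(-3 + ⅗)) + 2160 = (19683 + 2*(⅗)*(-12/5)) + 2160 = (19683 - 72/25) + 2160 = 492003/25 + 2160 = 546003/25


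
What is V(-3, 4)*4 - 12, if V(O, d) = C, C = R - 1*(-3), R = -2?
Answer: -8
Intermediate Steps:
C = 1 (C = -2 - 1*(-3) = -2 + 3 = 1)
V(O, d) = 1
V(-3, 4)*4 - 12 = 1*4 - 12 = 4 - 12 = -8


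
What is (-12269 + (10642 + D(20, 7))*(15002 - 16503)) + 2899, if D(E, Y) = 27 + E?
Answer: -16053559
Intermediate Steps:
(-12269 + (10642 + D(20, 7))*(15002 - 16503)) + 2899 = (-12269 + (10642 + (27 + 20))*(15002 - 16503)) + 2899 = (-12269 + (10642 + 47)*(-1501)) + 2899 = (-12269 + 10689*(-1501)) + 2899 = (-12269 - 16044189) + 2899 = -16056458 + 2899 = -16053559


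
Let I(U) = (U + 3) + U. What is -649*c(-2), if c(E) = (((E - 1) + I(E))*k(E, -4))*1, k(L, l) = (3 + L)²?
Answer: 2596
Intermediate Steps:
I(U) = 3 + 2*U (I(U) = (3 + U) + U = 3 + 2*U)
c(E) = (3 + E)²*(2 + 3*E) (c(E) = (((E - 1) + (3 + 2*E))*(3 + E)²)*1 = (((-1 + E) + (3 + 2*E))*(3 + E)²)*1 = ((2 + 3*E)*(3 + E)²)*1 = ((3 + E)²*(2 + 3*E))*1 = (3 + E)²*(2 + 3*E))
-649*c(-2) = -649*(3 - 2)²*(2 + 3*(-2)) = -649*1²*(2 - 6) = -649*(-4) = 2596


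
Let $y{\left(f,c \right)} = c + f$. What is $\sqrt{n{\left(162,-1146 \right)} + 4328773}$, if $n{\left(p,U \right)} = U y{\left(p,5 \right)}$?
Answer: $\sqrt{4137391} \approx 2034.1$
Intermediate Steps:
$n{\left(p,U \right)} = U \left(5 + p\right)$
$\sqrt{n{\left(162,-1146 \right)} + 4328773} = \sqrt{- 1146 \left(5 + 162\right) + 4328773} = \sqrt{\left(-1146\right) 167 + 4328773} = \sqrt{-191382 + 4328773} = \sqrt{4137391}$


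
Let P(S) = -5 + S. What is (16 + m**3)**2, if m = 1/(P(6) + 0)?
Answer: 289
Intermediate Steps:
m = 1 (m = 1/((-5 + 6) + 0) = 1/(1 + 0) = 1/1 = 1)
(16 + m**3)**2 = (16 + 1**3)**2 = (16 + 1)**2 = 17**2 = 289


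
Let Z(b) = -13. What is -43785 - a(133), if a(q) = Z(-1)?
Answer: -43772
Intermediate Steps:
a(q) = -13
-43785 - a(133) = -43785 - 1*(-13) = -43785 + 13 = -43772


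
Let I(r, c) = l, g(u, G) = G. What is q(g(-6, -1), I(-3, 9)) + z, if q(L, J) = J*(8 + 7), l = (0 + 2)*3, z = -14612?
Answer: -14522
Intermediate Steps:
l = 6 (l = 2*3 = 6)
I(r, c) = 6
q(L, J) = 15*J (q(L, J) = J*15 = 15*J)
q(g(-6, -1), I(-3, 9)) + z = 15*6 - 14612 = 90 - 14612 = -14522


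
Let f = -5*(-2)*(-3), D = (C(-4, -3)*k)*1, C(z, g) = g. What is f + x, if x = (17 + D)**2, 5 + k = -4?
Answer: 1906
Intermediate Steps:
k = -9 (k = -5 - 4 = -9)
D = 27 (D = -3*(-9)*1 = 27*1 = 27)
x = 1936 (x = (17 + 27)**2 = 44**2 = 1936)
f = -30 (f = 10*(-3) = -30)
f + x = -30 + 1936 = 1906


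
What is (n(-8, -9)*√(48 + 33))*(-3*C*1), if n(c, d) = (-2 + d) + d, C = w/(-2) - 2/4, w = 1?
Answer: -540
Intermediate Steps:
C = -1 (C = 1/(-2) - 2/4 = 1*(-½) - 2*¼ = -½ - ½ = -1)
n(c, d) = -2 + 2*d
(n(-8, -9)*√(48 + 33))*(-3*C*1) = ((-2 + 2*(-9))*√(48 + 33))*(-3*(-1)*1) = ((-2 - 18)*√81)*(3*1) = -20*9*3 = -180*3 = -540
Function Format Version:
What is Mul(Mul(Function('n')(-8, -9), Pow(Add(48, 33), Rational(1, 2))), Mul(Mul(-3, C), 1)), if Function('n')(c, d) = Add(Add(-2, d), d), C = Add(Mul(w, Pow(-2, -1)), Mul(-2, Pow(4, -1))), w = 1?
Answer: -540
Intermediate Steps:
C = -1 (C = Add(Mul(1, Pow(-2, -1)), Mul(-2, Pow(4, -1))) = Add(Mul(1, Rational(-1, 2)), Mul(-2, Rational(1, 4))) = Add(Rational(-1, 2), Rational(-1, 2)) = -1)
Function('n')(c, d) = Add(-2, Mul(2, d))
Mul(Mul(Function('n')(-8, -9), Pow(Add(48, 33), Rational(1, 2))), Mul(Mul(-3, C), 1)) = Mul(Mul(Add(-2, Mul(2, -9)), Pow(Add(48, 33), Rational(1, 2))), Mul(Mul(-3, -1), 1)) = Mul(Mul(Add(-2, -18), Pow(81, Rational(1, 2))), Mul(3, 1)) = Mul(Mul(-20, 9), 3) = Mul(-180, 3) = -540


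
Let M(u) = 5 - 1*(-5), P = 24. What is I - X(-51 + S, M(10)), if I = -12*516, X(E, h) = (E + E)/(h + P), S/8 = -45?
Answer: -104853/17 ≈ -6167.8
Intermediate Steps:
S = -360 (S = 8*(-45) = -360)
M(u) = 10 (M(u) = 5 + 5 = 10)
X(E, h) = 2*E/(24 + h) (X(E, h) = (E + E)/(h + 24) = (2*E)/(24 + h) = 2*E/(24 + h))
I = -6192
I - X(-51 + S, M(10)) = -6192 - 2*(-51 - 360)/(24 + 10) = -6192 - 2*(-411)/34 = -6192 - 1*(-411/17) = -6192 + 411/17 = -104853/17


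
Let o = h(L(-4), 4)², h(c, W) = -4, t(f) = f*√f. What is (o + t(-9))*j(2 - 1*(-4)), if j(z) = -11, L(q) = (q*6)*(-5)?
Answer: -176 + 297*I ≈ -176.0 + 297.0*I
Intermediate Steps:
L(q) = -30*q (L(q) = (6*q)*(-5) = -30*q)
t(f) = f^(3/2)
o = 16 (o = (-4)² = 16)
(o + t(-9))*j(2 - 1*(-4)) = (16 + (-9)^(3/2))*(-11) = (16 - 27*I)*(-11) = -176 + 297*I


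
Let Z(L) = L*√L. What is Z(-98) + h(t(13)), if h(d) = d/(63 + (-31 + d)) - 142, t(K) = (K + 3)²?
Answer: -1270/9 - 686*I*√2 ≈ -141.11 - 970.15*I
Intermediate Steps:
t(K) = (3 + K)²
h(d) = -142 + d/(32 + d) (h(d) = d/(32 + d) - 142 = -142 + d/(32 + d))
Z(L) = L^(3/2)
Z(-98) + h(t(13)) = (-98)^(3/2) + (-4544 - 141*(3 + 13)²)/(32 + (3 + 13)²) = -686*I*√2 + (-4544 - 141*16²)/(32 + 16²) = -686*I*√2 + (-4544 - 141*256)/(32 + 256) = -686*I*√2 + (-4544 - 36096)/288 = -686*I*√2 + (1/288)*(-40640) = -686*I*√2 - 1270/9 = -1270/9 - 686*I*√2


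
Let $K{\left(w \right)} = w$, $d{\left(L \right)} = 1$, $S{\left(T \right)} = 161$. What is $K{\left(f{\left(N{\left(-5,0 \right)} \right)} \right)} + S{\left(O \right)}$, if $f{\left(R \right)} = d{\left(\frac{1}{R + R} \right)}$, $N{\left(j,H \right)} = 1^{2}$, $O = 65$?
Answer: $162$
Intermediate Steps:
$N{\left(j,H \right)} = 1$
$f{\left(R \right)} = 1$
$K{\left(f{\left(N{\left(-5,0 \right)} \right)} \right)} + S{\left(O \right)} = 1 + 161 = 162$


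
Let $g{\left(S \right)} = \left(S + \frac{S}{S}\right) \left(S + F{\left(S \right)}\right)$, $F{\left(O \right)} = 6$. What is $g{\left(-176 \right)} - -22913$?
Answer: $52663$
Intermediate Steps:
$g{\left(S \right)} = \left(1 + S\right) \left(6 + S\right)$ ($g{\left(S \right)} = \left(S + \frac{S}{S}\right) \left(S + 6\right) = \left(S + 1\right) \left(6 + S\right) = \left(1 + S\right) \left(6 + S\right)$)
$g{\left(-176 \right)} - -22913 = \left(6 + \left(-176\right)^{2} + 7 \left(-176\right)\right) - -22913 = \left(6 + 30976 - 1232\right) + 22913 = 29750 + 22913 = 52663$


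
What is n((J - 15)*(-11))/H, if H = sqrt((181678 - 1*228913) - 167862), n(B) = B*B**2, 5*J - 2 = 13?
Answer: -766656*I*sqrt(215097)/71699 ≈ -4959.1*I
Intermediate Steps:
J = 3 (J = 2/5 + (1/5)*13 = 2/5 + 13/5 = 3)
n(B) = B**3
H = I*sqrt(215097) (H = sqrt((181678 - 228913) - 167862) = sqrt(-47235 - 167862) = sqrt(-215097) = I*sqrt(215097) ≈ 463.79*I)
n((J - 15)*(-11))/H = ((3 - 15)*(-11))**3/((I*sqrt(215097))) = (-12*(-11))**3*(-I*sqrt(215097)/215097) = 132**3*(-I*sqrt(215097)/215097) = 2299968*(-I*sqrt(215097)/215097) = -766656*I*sqrt(215097)/71699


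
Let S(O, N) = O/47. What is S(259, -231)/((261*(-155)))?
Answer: -259/1901385 ≈ -0.00013622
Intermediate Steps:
S(O, N) = O/47 (S(O, N) = O*(1/47) = O/47)
S(259, -231)/((261*(-155))) = ((1/47)*259)/((261*(-155))) = (259/47)/(-40455) = (259/47)*(-1/40455) = -259/1901385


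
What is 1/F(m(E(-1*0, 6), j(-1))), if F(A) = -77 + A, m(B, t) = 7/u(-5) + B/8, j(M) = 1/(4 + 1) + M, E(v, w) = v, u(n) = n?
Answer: -5/392 ≈ -0.012755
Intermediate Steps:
j(M) = ⅕ + M (j(M) = 1/5 + M = ⅕ + M)
m(B, t) = -7/5 + B/8 (m(B, t) = 7/(-5) + B/8 = 7*(-⅕) + B*(⅛) = -7/5 + B/8)
1/F(m(E(-1*0, 6), j(-1))) = 1/(-77 + (-7/5 + (-1*0)/8)) = 1/(-77 + (-7/5 + (⅛)*0)) = 1/(-77 + (-7/5 + 0)) = 1/(-77 - 7/5) = 1/(-392/5) = -5/392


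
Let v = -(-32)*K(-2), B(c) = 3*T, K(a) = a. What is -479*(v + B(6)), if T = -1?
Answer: 32093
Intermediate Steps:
B(c) = -3 (B(c) = 3*(-1) = -3)
v = -64 (v = -(-32)*(-2) = -1*64 = -64)
-479*(v + B(6)) = -479*(-64 - 3) = -479*(-67) = 32093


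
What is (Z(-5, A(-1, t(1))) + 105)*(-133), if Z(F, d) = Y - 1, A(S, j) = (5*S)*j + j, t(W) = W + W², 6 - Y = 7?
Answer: -13699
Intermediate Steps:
Y = -1 (Y = 6 - 1*7 = 6 - 7 = -1)
A(S, j) = j + 5*S*j (A(S, j) = 5*S*j + j = j + 5*S*j)
Z(F, d) = -2 (Z(F, d) = -1 - 1 = -2)
(Z(-5, A(-1, t(1))) + 105)*(-133) = (-2 + 105)*(-133) = 103*(-133) = -13699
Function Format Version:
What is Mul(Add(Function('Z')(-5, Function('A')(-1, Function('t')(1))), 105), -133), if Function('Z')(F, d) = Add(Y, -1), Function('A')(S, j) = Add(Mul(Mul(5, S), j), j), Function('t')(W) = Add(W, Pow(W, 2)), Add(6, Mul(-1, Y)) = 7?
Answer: -13699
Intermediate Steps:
Y = -1 (Y = Add(6, Mul(-1, 7)) = Add(6, -7) = -1)
Function('A')(S, j) = Add(j, Mul(5, S, j)) (Function('A')(S, j) = Add(Mul(5, S, j), j) = Add(j, Mul(5, S, j)))
Function('Z')(F, d) = -2 (Function('Z')(F, d) = Add(-1, -1) = -2)
Mul(Add(Function('Z')(-5, Function('A')(-1, Function('t')(1))), 105), -133) = Mul(Add(-2, 105), -133) = Mul(103, -133) = -13699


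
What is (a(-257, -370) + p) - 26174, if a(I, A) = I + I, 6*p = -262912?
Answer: -211520/3 ≈ -70507.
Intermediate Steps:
p = -131456/3 (p = (⅙)*(-262912) = -131456/3 ≈ -43819.)
a(I, A) = 2*I
(a(-257, -370) + p) - 26174 = (2*(-257) - 131456/3) - 26174 = (-514 - 131456/3) - 26174 = -132998/3 - 26174 = -211520/3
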